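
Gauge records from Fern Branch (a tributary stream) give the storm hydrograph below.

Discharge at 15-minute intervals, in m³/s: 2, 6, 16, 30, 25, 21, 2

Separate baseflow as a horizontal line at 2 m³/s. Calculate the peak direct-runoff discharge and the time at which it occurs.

Q_p = 28.0 m³/s at t = 0.75 h

Subtracting baseflow gives direct-runoff ordinates: 0.0, 4.0, 14.0, 28.0, 23.0, 19.0, 0.0 m³/s.
The maximum is 28.0 m³/s, occurring at the reading for t = 0.75 h.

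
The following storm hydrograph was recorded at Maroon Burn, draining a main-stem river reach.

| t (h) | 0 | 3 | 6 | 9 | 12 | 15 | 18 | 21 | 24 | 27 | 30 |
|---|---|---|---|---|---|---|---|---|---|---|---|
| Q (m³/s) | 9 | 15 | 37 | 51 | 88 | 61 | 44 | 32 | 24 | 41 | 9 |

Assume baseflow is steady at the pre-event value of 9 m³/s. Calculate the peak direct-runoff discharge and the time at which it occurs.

Q_p = 79.0 m³/s at t = 12 h

Subtracting baseflow gives direct-runoff ordinates: 0.0, 6.0, 28.0, 42.0, 79.0, 52.0, 35.0, 23.0, 15.0, 32.0, 0.0 m³/s.
The maximum is 79.0 m³/s, occurring at the reading for t = 12 h.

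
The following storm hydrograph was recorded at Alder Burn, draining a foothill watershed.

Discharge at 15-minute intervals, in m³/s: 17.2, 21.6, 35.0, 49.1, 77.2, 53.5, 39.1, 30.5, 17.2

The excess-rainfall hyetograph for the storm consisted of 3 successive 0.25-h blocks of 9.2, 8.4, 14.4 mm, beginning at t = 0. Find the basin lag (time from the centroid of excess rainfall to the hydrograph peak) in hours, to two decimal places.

t_L ≈ 0.58 h

Centroid of excess rainfall: t_c = Σ P_i·t̄_i / ΣP_i = 0.4156 h (block centres at 0.125, 0.375, 0.625 h).
Hydrograph peak occurs at t = 1 h, so basin lag t_L = 1 − 0.4156 = 0.58 h.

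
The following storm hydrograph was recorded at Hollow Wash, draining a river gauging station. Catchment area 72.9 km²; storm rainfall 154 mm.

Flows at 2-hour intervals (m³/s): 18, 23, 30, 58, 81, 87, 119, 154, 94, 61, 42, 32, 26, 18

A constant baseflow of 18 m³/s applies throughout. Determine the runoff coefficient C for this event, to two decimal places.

ΣQ_DR = 591.0 m³/s; V = ΣQ_DR·Δt = 4.255 × 10^6 m³.
Runoff depth d = V / A = 58.37 mm.
C = d / P = 58.37 / 154 = 0.38.

C ≈ 0.38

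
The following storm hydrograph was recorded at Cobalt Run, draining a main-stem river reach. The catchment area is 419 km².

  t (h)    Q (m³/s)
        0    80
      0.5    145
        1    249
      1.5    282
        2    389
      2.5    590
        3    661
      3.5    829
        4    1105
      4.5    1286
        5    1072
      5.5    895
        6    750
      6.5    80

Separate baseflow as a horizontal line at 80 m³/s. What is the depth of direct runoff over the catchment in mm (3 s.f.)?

Direct runoff: 0.0, 65.0, 169.0, 202.0, 309.0, 510.0, 581.0, 749.0, 1025.0, 1206.0, 992.0, 815.0, 670.0, 0.0 m³/s; ΣQ_DR = 7293 m³/s.
V = ΣQ_DR · Δt = 7293 × 1800 s = 1.313 × 10^7 m³.
Over A = 419 km², depth = V / A = 31.3 mm.

d ≈ 31.3 mm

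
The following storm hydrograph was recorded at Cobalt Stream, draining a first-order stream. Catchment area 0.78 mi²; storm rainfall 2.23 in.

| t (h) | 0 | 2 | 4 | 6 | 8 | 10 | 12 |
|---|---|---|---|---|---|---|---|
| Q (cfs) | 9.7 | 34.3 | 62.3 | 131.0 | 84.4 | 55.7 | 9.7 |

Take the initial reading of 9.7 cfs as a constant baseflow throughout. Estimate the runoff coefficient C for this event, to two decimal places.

C ≈ 0.57

ΣQ_DR = 319.2 cfs; V = ΣQ_DR·Δt = 2.298 × 10^6 ft³.
Runoff depth d = V / A = 1.268 in.
C = d / P = 1.268 / 2.23 = 0.57.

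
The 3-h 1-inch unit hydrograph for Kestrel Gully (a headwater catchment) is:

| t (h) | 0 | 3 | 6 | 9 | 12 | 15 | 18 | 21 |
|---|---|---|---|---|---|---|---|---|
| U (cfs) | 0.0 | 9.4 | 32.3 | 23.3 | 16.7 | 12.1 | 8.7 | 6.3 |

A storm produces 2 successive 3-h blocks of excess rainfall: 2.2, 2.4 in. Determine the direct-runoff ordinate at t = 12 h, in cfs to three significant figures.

Q ≈ 92.7 cfs

By discrete convolution, Q_j = Σ (P_i / 1 in) · U_{j−i}.
At t = 12 h (j=4): Q = (2.2/1)·16.7 + (2.4/1)·23.3 = 92.7 cfs.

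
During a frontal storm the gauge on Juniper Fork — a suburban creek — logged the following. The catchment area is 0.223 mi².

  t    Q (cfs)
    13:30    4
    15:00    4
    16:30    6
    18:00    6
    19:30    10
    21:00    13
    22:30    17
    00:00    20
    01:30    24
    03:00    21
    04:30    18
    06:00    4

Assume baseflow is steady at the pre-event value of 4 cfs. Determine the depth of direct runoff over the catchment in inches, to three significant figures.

d ≈ 1.03 in

Direct runoff: 0.0, 0.0, 2.0, 2.0, 6.0, 9.0, 13.0, 16.0, 20.0, 17.0, 14.0, 0.0 cfs; ΣQ_DR = 99.00 cfs.
V = ΣQ_DR · Δt = 99.00 × 5400 s = 5.346 × 10^5 ft³.
Over A = 0.223 mi², depth = V / A = 1.03 in.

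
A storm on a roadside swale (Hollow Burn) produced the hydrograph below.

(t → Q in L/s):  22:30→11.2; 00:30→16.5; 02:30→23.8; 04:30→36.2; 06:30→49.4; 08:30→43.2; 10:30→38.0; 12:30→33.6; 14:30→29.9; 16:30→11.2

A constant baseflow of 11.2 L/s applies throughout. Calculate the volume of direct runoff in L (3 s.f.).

V ≈ 1.30 × 10^6 L

Direct-runoff ordinates (Q − Q_b): 0.0, 5.3, 12.6, 25.0, 38.2, 32.0, 26.8, 22.4, 18.7, 0.0 L/s.
ΣQ_DR = 181.0 L/s.
With Δt = 2 h = 7200 s, V = ΣQ_DR · Δt = 181.0 × 7200 = 1.30 × 10^6 L.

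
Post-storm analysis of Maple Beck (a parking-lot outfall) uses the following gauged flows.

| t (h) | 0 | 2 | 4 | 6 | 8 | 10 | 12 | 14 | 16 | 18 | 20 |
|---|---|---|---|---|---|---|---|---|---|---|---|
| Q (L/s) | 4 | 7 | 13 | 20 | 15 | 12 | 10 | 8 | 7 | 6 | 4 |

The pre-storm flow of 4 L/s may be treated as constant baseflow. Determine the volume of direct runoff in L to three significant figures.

V ≈ 4.46 × 10^5 L

Direct-runoff ordinates (Q − Q_b): 0.0, 3.0, 9.0, 16.0, 11.0, 8.0, 6.0, 4.0, 3.0, 2.0, 0.0 L/s.
ΣQ_DR = 62.00 L/s.
With Δt = 2 h = 7200 s, V = ΣQ_DR · Δt = 62.00 × 7200 = 4.46 × 10^5 L.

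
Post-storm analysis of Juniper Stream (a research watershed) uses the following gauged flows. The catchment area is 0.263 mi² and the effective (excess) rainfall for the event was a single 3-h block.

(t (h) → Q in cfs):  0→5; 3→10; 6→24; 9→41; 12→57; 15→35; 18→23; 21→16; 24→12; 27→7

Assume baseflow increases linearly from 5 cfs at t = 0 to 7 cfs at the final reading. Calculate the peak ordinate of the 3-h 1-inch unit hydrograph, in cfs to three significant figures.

U_p ≈ 17.0 cfs

Direct runoff: 0.00, 4.78, 18.56, 35.33, 51.11, 28.89, 16.67, 9.44, 5.22, 0.00 cfs; ΣQ_DR = 170.0 cfs, peak = 51.11 cfs.
Runoff depth d = ΣQ_DR·Δt / A = 170.0 × 10800 / (0.263 mi²) = 3.005 in.
The 1-inch UH is the DRH scaled by (1 in)/d, so U_p = 51.11 × 1/3.005 = 17.0 cfs.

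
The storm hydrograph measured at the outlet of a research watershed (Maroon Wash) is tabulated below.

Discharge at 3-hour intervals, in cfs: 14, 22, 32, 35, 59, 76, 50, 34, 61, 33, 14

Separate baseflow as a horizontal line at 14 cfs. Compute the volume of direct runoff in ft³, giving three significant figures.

Direct-runoff ordinates (Q − Q_b): 0.0, 8.0, 18.0, 21.0, 45.0, 62.0, 36.0, 20.0, 47.0, 19.0, 0.0 cfs.
ΣQ_DR = 276.0 cfs.
With Δt = 3 h = 10800 s, V = ΣQ_DR · Δt = 276.0 × 10800 = 2.98 × 10^6 ft³.

V ≈ 2.98 × 10^6 ft³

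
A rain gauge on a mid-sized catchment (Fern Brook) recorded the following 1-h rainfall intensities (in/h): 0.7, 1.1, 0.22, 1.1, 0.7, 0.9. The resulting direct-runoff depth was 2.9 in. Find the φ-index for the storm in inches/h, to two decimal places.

φ ≈ 0.32 in/h

Only the 5 blocks with intensity above φ contribute runoff: 0.7, 1.1, 1.1, 0.7, 0.9 in/h.
Σ(I−φ)·Δt = d  ⇒  (0.7+1.1+1.1+0.7+0.9 − 5φ)·1 = 2.9
φ = (4.500 − 2.9/1) / 5 = 0.32 in/h.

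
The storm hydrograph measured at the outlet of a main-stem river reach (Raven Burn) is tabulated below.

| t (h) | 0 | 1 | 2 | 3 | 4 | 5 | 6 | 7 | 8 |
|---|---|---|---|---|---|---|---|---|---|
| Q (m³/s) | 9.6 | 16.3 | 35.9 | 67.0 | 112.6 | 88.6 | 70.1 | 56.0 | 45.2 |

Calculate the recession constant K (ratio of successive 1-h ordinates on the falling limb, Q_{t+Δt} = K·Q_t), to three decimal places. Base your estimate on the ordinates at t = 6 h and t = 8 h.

K ≈ 0.803

Using the recession-limb readings at t = 6 h and t = 8 h: Q falls from 70.1 to 45.2 m³/s over 2 intervals.
K = (Q₂/Q₁)^(1/2) = (45.2/70.1)^(1/2) = 0.803.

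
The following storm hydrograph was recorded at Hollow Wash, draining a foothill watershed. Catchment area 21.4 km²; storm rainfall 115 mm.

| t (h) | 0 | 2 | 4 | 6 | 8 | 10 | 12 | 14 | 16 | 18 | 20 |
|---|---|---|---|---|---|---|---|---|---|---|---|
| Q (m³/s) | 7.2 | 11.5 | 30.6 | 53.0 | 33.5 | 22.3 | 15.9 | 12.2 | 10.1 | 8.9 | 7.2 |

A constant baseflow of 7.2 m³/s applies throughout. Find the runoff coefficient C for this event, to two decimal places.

ΣQ_DR = 133.2 m³/s; V = ΣQ_DR·Δt = 9.590 × 10^5 m³.
Runoff depth d = V / A = 44.81 mm.
C = d / P = 44.81 / 115 = 0.39.

C ≈ 0.39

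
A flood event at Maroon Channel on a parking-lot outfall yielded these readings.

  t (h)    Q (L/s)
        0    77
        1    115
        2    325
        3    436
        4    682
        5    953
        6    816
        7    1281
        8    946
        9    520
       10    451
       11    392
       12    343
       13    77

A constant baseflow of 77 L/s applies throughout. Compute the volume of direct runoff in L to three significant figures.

V ≈ 2.28 × 10^7 L

Direct-runoff ordinates (Q − Q_b): 0.0, 38.0, 248.0, 359.0, 605.0, 876.0, 739.0, 1204.0, 869.0, 443.0, 374.0, 315.0, 266.0, 0.0 L/s.
ΣQ_DR = 6336 L/s.
With Δt = 1 h = 3600 s, V = ΣQ_DR · Δt = 6336 × 3600 = 2.28 × 10^7 L.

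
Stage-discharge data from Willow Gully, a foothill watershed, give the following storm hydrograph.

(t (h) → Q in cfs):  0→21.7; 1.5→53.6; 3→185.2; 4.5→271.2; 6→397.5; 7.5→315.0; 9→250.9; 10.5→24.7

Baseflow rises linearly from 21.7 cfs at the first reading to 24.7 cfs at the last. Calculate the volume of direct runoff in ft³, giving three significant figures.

V ≈ 7.20 × 10^6 ft³

Direct-runoff ordinates (Q − Q_b): 0.00, 31.47, 162.64, 248.21, 374.09, 291.16, 226.63, 0.00 cfs.
ΣQ_DR = 1334 cfs.
With Δt = 1.5 h = 5400 s, V = ΣQ_DR · Δt = 1334 × 5400 = 7.20 × 10^6 ft³.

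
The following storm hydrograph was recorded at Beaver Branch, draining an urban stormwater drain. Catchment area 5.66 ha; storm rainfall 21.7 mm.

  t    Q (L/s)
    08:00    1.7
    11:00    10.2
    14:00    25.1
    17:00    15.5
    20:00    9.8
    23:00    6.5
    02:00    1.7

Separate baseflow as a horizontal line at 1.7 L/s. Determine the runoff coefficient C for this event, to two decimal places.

C ≈ 0.52

ΣQ_DR = 58.60 L/s; V = ΣQ_DR·Δt = 6.329 × 10^5 L.
Runoff depth d = V / A = 11.18 mm.
C = d / P = 11.18 / 21.7 = 0.52.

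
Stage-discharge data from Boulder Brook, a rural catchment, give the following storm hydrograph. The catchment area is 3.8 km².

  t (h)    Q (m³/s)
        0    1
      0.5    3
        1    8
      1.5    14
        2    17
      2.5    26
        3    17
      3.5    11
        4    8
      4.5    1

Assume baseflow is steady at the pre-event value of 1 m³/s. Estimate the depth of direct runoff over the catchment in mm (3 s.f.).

Direct runoff: 0.0, 2.0, 7.0, 13.0, 16.0, 25.0, 16.0, 10.0, 7.0, 0.0 m³/s; ΣQ_DR = 96.00 m³/s.
V = ΣQ_DR · Δt = 96.00 × 1800 s = 1.728 × 10^5 m³.
Over A = 3.8 km², depth = V / A = 45.5 mm.

d ≈ 45.5 mm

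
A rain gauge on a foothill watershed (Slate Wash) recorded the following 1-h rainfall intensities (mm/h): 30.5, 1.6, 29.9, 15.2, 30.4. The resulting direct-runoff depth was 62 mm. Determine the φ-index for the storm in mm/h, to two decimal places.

Only the 4 blocks with intensity above φ contribute runoff: 30.5, 29.9, 15.2, 30.4 mm/h.
Σ(I−φ)·Δt = d  ⇒  (30.5+29.9+15.2+30.4 − 4φ)·1 = 62
φ = (106.0 − 62/1) / 4 = 11.00 mm/h.

φ ≈ 11.00 mm/h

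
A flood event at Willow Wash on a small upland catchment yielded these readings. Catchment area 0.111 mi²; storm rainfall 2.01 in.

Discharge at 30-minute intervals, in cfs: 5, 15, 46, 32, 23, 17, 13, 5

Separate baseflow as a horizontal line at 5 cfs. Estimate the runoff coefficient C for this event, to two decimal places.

C ≈ 0.40

ΣQ_DR = 116.0 cfs; V = ΣQ_DR·Δt = 2.088 × 10^5 ft³.
Runoff depth d = V / A = 0.8097 in.
C = d / P = 0.8097 / 2.01 = 0.40.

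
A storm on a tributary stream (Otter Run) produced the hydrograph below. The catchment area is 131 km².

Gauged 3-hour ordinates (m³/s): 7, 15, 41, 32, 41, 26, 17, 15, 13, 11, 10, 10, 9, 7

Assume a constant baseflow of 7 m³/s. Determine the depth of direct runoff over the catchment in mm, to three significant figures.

d ≈ 12.9 mm

Direct runoff: 0.0, 8.0, 34.0, 25.0, 34.0, 19.0, 10.0, 8.0, 6.0, 4.0, 3.0, 3.0, 2.0, 0.0 m³/s; ΣQ_DR = 156.0 m³/s.
V = ΣQ_DR · Δt = 156.0 × 10800 s = 1.685 × 10^6 m³.
Over A = 131 km², depth = V / A = 12.9 mm.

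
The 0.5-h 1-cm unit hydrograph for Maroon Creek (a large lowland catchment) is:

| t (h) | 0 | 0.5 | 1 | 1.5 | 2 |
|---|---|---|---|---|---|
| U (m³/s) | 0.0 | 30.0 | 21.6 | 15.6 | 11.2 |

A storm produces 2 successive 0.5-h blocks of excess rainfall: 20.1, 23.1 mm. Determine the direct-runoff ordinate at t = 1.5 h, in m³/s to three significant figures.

By discrete convolution, Q_j = Σ (P_i / 10 mm) · U_{j−i}.
At t = 1.5 h (j=3): Q = (20.1/10)·15.6 + (23.1/10)·21.6 = 81.3 m³/s.

Q ≈ 81.3 m³/s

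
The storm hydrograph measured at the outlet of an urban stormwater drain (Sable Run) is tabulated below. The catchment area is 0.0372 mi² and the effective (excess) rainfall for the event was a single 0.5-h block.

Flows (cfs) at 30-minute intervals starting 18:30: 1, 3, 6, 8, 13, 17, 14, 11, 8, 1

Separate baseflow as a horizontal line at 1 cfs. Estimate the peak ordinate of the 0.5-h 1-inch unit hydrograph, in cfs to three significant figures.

U_p ≈ 10.7 cfs

Direct runoff: 0.0, 2.0, 5.0, 7.0, 12.0, 16.0, 13.0, 10.0, 7.0, 0.0 cfs; ΣQ_DR = 72.00 cfs, peak = 16.0 cfs.
Runoff depth d = ΣQ_DR·Δt / A = 72.00 × 1800 / (0.0372 mi²) = 1.500 in.
The 1-inch UH is the DRH scaled by (1 in)/d, so U_p = 16.0 × 1/1.500 = 10.7 cfs.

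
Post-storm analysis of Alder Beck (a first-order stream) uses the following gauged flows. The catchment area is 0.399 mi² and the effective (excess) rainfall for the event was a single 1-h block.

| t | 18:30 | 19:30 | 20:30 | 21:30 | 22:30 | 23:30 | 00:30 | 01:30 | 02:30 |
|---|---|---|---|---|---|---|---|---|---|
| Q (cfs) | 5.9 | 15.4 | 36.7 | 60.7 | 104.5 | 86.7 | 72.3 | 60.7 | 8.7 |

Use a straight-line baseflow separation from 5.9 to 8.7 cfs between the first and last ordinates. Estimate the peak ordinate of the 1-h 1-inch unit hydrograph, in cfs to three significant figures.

U_p ≈ 64.9 cfs

Direct runoff: 0.00, 9.15, 30.10, 53.75, 97.20, 79.05, 64.30, 52.35, 0.00 cfs; ΣQ_DR = 385.9 cfs, peak = 97.20 cfs.
Runoff depth d = ΣQ_DR·Δt / A = 385.9 × 3600 / (0.399 mi²) = 1.499 in.
The 1-inch UH is the DRH scaled by (1 in)/d, so U_p = 97.20 × 1/1.499 = 64.9 cfs.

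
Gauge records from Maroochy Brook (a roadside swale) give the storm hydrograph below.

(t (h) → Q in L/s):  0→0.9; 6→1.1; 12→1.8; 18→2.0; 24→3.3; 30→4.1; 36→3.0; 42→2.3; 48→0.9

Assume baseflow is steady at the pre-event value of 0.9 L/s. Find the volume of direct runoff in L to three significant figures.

V ≈ 2.44 × 10^5 L

Direct-runoff ordinates (Q − Q_b): 0.0, 0.2, 0.9, 1.1, 2.4, 3.2, 2.1, 1.4, 0.0 L/s.
ΣQ_DR = 11.30 L/s.
With Δt = 6 h = 21600 s, V = ΣQ_DR · Δt = 11.30 × 21600 = 2.44 × 10^5 L.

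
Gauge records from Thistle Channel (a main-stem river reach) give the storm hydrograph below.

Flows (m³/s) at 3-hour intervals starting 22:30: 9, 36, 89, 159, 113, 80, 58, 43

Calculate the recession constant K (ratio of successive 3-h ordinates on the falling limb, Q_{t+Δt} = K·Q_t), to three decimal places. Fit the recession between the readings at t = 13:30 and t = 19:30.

Using the recession-limb readings at t = 13:30 and t = 19:30: Q falls from 80 to 43 m³/s over 2 intervals.
K = (Q₂/Q₁)^(1/2) = (43/80)^(1/2) = 0.733.

K ≈ 0.733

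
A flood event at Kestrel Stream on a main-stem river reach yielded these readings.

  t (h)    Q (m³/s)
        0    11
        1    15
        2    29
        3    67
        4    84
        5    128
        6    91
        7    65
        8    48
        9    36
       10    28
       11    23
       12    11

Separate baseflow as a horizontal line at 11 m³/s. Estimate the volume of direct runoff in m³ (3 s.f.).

Direct-runoff ordinates (Q − Q_b): 0.0, 4.0, 18.0, 56.0, 73.0, 117.0, 80.0, 54.0, 37.0, 25.0, 17.0, 12.0, 0.0 m³/s.
ΣQ_DR = 493.0 m³/s.
With Δt = 1 h = 3600 s, V = ΣQ_DR · Δt = 493.0 × 3600 = 1.77 × 10^6 m³.

V ≈ 1.77 × 10^6 m³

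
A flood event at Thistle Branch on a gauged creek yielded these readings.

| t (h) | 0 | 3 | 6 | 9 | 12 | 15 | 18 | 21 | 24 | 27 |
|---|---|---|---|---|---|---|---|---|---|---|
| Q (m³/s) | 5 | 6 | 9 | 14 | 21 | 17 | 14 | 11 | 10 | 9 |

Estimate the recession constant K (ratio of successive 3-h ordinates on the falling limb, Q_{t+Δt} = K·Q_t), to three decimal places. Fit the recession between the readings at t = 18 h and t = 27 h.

Using the recession-limb readings at t = 18 h and t = 27 h: Q falls from 14 to 9 m³/s over 3 intervals.
K = (Q₂/Q₁)^(1/3) = (9/14)^(1/3) = 0.863.

K ≈ 0.863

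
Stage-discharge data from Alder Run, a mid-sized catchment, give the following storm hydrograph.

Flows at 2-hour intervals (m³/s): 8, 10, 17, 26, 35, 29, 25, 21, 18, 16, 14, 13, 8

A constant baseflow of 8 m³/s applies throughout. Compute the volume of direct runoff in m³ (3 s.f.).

Direct-runoff ordinates (Q − Q_b): 0.0, 2.0, 9.0, 18.0, 27.0, 21.0, 17.0, 13.0, 10.0, 8.0, 6.0, 5.0, 0.0 m³/s.
ΣQ_DR = 136.0 m³/s.
With Δt = 2 h = 7200 s, V = ΣQ_DR · Δt = 136.0 × 7200 = 9.79 × 10^5 m³.

V ≈ 9.79 × 10^5 m³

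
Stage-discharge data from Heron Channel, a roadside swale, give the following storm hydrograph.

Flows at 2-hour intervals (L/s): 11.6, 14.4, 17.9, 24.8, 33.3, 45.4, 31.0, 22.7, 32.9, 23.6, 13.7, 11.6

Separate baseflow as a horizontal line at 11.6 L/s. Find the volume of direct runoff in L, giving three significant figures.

Direct-runoff ordinates (Q − Q_b): 0.0, 2.8, 6.3, 13.2, 21.7, 33.8, 19.4, 11.1, 21.3, 12.0, 2.1, 0.0 L/s.
ΣQ_DR = 143.7 L/s.
With Δt = 2 h = 7200 s, V = ΣQ_DR · Δt = 143.7 × 7200 = 1.03 × 10^6 L.

V ≈ 1.03 × 10^6 L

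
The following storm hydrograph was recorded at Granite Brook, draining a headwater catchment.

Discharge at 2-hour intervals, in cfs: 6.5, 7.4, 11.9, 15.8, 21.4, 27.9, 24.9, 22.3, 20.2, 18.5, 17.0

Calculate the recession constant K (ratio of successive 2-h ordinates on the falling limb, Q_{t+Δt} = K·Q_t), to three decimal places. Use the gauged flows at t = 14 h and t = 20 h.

Using the recession-limb readings at t = 14 h and t = 20 h: Q falls from 22.3 to 17.0 cfs over 3 intervals.
K = (Q₂/Q₁)^(1/3) = (17.0/22.3)^(1/3) = 0.914.

K ≈ 0.914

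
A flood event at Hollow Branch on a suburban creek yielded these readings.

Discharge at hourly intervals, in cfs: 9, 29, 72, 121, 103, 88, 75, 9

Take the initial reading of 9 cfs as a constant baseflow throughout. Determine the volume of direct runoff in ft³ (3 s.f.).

V ≈ 1.56 × 10^6 ft³

Direct-runoff ordinates (Q − Q_b): 0.0, 20.0, 63.0, 112.0, 94.0, 79.0, 66.0, 0.0 cfs.
ΣQ_DR = 434.0 cfs.
With Δt = 1 h = 3600 s, V = ΣQ_DR · Δt = 434.0 × 3600 = 1.56 × 10^6 ft³.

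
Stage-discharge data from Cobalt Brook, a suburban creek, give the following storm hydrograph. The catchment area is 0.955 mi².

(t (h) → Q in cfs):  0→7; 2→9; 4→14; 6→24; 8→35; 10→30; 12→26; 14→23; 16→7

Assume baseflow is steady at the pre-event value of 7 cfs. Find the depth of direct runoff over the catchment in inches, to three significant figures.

Direct runoff: 0.0, 2.0, 7.0, 17.0, 28.0, 23.0, 19.0, 16.0, 0.0 cfs; ΣQ_DR = 112.0 cfs.
V = ΣQ_DR · Δt = 112.0 × 7200 s = 8.064 × 10^5 ft³.
Over A = 0.955 mi², depth = V / A = 0.363 in.

d ≈ 0.363 in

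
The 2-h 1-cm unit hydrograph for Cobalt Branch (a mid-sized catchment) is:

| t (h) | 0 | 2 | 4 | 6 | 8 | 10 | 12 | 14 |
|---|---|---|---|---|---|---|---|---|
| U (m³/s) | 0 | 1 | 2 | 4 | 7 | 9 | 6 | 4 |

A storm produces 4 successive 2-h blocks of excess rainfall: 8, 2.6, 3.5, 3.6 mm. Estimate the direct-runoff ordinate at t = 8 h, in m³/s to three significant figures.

Q ≈ 7.70 m³/s

By discrete convolution, Q_j = Σ (P_i / 10 mm) · U_{j−i}.
At t = 8 h (j=4): Q = (8/10)·7 + (2.6/10)·4 + (3.5/10)·2 + (3.6/10)·1 = 7.70 m³/s.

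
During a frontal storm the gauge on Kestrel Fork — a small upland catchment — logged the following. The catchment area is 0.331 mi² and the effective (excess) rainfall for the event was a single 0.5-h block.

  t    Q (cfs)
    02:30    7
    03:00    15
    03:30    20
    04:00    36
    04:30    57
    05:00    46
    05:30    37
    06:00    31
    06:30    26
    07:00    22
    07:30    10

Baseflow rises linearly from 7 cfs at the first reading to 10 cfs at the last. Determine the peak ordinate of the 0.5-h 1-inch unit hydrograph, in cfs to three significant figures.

Direct runoff: 0.00, 7.70, 12.40, 28.10, 48.80, 37.50, 28.20, 21.90, 16.60, 12.30, 0.00 cfs; ΣQ_DR = 213.5 cfs, peak = 48.80 cfs.
Runoff depth d = ΣQ_DR·Δt / A = 213.5 × 1800 / (0.331 mi²) = 0.4998 in.
The 1-inch UH is the DRH scaled by (1 in)/d, so U_p = 48.80 × 1/0.4998 = 97.6 cfs.

U_p ≈ 97.6 cfs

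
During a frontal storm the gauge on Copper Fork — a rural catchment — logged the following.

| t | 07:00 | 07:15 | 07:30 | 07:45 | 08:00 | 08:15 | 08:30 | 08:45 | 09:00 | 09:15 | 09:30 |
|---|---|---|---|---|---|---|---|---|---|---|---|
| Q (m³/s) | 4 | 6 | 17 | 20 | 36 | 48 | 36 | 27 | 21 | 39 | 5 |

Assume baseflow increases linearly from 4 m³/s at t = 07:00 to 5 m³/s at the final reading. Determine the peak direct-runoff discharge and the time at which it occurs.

Q_p = 43.50 m³/s at t = 08:15

Subtracting baseflow gives direct-runoff ordinates: 0.00, 1.90, 12.80, 15.70, 31.60, 43.50, 31.40, 22.30, 16.20, 34.10, 0.00 m³/s.
The maximum is 43.50 m³/s, occurring at the reading for t = 08:15.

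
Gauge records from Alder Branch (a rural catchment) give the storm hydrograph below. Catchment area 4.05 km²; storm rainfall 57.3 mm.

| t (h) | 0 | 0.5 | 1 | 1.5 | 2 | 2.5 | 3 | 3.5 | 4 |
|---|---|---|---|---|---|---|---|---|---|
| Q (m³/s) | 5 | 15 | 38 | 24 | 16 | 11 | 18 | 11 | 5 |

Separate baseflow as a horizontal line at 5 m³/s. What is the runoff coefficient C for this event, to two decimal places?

C ≈ 0.76

ΣQ_DR = 98.00 m³/s; V = ΣQ_DR·Δt = 1.764 × 10^5 m³.
Runoff depth d = V / A = 43.56 mm.
C = d / P = 43.56 / 57.3 = 0.76.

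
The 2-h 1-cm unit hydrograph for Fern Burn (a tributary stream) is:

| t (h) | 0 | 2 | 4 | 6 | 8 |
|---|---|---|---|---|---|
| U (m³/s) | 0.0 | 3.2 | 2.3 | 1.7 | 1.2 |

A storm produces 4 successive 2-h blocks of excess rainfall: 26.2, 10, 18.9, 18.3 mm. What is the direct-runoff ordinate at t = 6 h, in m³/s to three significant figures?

Q ≈ 12.8 m³/s

By discrete convolution, Q_j = Σ (P_i / 10 mm) · U_{j−i}.
At t = 6 h (j=3): Q = (26.2/10)·1.7 + (10/10)·2.3 + (18.9/10)·3.2 + (18.3/10)·0.0 = 12.8 m³/s.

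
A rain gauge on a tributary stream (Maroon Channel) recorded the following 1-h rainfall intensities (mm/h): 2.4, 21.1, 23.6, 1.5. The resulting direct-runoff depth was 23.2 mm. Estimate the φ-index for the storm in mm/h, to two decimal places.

Only the 2 blocks with intensity above φ contribute runoff: 21.1, 23.6 mm/h.
Σ(I−φ)·Δt = d  ⇒  (21.1+23.6 − 2φ)·1 = 23.2
φ = (44.70 − 23.2/1) / 2 = 10.75 mm/h.

φ ≈ 10.75 mm/h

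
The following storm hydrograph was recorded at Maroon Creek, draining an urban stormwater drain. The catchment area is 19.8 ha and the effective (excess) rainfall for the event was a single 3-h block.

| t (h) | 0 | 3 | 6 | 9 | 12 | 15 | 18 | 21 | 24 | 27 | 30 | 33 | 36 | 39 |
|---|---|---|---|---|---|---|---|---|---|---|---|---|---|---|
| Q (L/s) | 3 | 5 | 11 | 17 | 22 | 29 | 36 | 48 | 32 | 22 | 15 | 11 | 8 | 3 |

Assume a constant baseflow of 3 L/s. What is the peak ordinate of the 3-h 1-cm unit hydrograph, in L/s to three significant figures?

U_p ≈ 37.5 L/s

Direct runoff: 0.0, 2.0, 8.0, 14.0, 19.0, 26.0, 33.0, 45.0, 29.0, 19.0, 12.0, 8.0, 5.0, 0.0 L/s; ΣQ_DR = 220.0 L/s, peak = 45.0 L/s.
Runoff depth d = ΣQ_DR·Δt / A = 220.0 × 10800 / (19.8 ha) = 12.00 mm.
The 1-cm UH is the DRH scaled by (10 mm)/d, so U_p = 45.0 × 10/12.00 = 37.5 L/s.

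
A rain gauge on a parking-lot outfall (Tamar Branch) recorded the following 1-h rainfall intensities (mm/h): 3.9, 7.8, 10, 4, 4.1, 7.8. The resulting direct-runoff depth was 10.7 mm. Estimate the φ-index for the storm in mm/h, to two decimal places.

φ ≈ 4.97 mm/h

Only the 3 blocks with intensity above φ contribute runoff: 7.8, 10, 7.8 mm/h.
Σ(I−φ)·Δt = d  ⇒  (7.8+10+7.8 − 3φ)·1 = 10.7
φ = (25.60 − 10.7/1) / 3 = 4.97 mm/h.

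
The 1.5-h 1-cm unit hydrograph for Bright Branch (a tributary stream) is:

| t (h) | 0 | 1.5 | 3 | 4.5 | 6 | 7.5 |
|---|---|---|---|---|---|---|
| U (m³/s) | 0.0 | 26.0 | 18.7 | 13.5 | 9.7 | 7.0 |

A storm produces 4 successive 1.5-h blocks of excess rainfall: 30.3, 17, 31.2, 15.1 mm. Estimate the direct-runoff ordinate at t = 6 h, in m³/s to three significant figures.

Q ≈ 150 m³/s

By discrete convolution, Q_j = Σ (P_i / 10 mm) · U_{j−i}.
At t = 6 h (j=4): Q = (30.3/10)·9.7 + (17/10)·13.5 + (31.2/10)·18.7 + (15.1/10)·26.0 = 150 m³/s.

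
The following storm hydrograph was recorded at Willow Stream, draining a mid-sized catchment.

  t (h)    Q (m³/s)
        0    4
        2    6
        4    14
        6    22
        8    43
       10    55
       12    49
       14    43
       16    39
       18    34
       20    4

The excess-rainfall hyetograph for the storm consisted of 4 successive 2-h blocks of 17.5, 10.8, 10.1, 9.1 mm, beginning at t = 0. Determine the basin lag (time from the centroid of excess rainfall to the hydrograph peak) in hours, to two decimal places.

t_L ≈ 6.55 h

Centroid of excess rainfall: t_c = Σ P_i·t̄_i / ΣP_i = 3.4547 h (block centres at 1, 3, 5, 7 h).
Hydrograph peak occurs at t = 10 h, so basin lag t_L = 10 − 3.4547 = 6.55 h.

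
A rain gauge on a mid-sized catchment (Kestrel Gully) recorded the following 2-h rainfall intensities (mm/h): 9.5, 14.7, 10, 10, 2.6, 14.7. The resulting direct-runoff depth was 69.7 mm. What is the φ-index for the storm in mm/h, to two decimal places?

φ ≈ 4.81 mm/h

Only the 5 blocks with intensity above φ contribute runoff: 9.5, 14.7, 10, 10, 14.7 mm/h.
Σ(I−φ)·Δt = d  ⇒  (9.5+14.7+10+10+14.7 − 5φ)·2 = 69.7
φ = (58.90 − 69.7/2) / 5 = 4.81 mm/h.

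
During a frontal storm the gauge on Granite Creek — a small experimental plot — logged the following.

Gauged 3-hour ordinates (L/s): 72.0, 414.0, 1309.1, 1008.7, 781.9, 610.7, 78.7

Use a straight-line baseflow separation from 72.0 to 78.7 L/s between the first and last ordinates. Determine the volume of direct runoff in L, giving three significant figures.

V ≈ 4.05 × 10^7 L

Direct-runoff ordinates (Q − Q_b): 0.00, 340.88, 1234.87, 933.35, 705.43, 533.12, 0.00 L/s.
ΣQ_DR = 3748 L/s.
With Δt = 3 h = 10800 s, V = ΣQ_DR · Δt = 3748 × 10800 = 4.05 × 10^7 L.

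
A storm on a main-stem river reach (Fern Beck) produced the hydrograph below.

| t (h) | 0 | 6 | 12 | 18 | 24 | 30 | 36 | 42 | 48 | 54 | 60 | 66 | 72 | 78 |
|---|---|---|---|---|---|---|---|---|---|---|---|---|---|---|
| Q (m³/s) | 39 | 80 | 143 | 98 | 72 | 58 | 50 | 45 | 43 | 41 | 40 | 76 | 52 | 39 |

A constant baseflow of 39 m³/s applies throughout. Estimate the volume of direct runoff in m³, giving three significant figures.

V ≈ 7.13 × 10^6 m³

Direct-runoff ordinates (Q − Q_b): 0.0, 41.0, 104.0, 59.0, 33.0, 19.0, 11.0, 6.0, 4.0, 2.0, 1.0, 37.0, 13.0, 0.0 m³/s.
ΣQ_DR = 330.0 m³/s.
With Δt = 6 h = 21600 s, V = ΣQ_DR · Δt = 330.0 × 21600 = 7.13 × 10^6 m³.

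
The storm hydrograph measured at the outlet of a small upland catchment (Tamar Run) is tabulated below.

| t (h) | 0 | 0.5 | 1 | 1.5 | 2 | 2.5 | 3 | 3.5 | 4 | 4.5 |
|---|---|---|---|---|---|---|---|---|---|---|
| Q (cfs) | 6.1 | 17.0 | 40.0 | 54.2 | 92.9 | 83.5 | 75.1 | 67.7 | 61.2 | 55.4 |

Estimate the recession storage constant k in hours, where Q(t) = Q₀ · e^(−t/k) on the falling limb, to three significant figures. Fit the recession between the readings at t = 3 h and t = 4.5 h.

On the falling limb, Q drops from 75.1 to 55.4 cfs between t = 3 h and t = 4.5 h (Δt = 1.5 h).
k = −Δt / ln(Q₂/Q₁) = −1.5 / ln(55.4/75.1) = 4.93 h.

k ≈ 4.93 h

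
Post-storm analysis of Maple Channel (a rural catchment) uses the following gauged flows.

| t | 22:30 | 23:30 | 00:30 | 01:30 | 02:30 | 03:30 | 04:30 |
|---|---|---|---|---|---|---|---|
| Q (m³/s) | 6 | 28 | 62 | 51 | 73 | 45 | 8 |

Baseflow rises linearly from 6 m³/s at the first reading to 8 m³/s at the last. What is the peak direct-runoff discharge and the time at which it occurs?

Q_p = 65.67 m³/s at t = 02:30

Subtracting baseflow gives direct-runoff ordinates: 0.00, 21.67, 55.33, 44.00, 65.67, 37.33, 0.00 m³/s.
The maximum is 65.67 m³/s, occurring at the reading for t = 02:30.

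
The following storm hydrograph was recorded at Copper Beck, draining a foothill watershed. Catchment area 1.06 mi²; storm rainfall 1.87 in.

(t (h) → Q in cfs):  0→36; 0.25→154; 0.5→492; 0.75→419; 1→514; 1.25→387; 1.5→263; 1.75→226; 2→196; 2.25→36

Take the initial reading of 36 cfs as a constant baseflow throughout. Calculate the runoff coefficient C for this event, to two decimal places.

C ≈ 0.46

ΣQ_DR = 2363 cfs; V = ΣQ_DR·Δt = 2.127 × 10^6 ft³.
Runoff depth d = V / A = 0.8636 in.
C = d / P = 0.8636 / 1.87 = 0.46.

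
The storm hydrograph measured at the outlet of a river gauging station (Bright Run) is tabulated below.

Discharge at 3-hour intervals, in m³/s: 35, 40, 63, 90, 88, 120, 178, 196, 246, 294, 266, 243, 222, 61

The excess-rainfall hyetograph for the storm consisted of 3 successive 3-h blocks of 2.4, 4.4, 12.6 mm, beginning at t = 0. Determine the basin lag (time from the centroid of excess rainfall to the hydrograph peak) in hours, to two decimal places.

Centroid of excess rainfall: t_c = Σ P_i·t̄_i / ΣP_i = 6.0773 h (block centres at 1.5, 4.5, 7.5 h).
Hydrograph peak occurs at t = 27 h, so basin lag t_L = 27 − 6.0773 = 20.92 h.

t_L ≈ 20.92 h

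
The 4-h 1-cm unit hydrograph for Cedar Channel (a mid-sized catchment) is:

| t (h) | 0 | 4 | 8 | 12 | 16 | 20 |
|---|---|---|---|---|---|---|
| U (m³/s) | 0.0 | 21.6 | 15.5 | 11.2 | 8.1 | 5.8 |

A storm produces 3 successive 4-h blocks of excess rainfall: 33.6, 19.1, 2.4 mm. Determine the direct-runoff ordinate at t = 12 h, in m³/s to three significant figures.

By discrete convolution, Q_j = Σ (P_i / 10 mm) · U_{j−i}.
At t = 12 h (j=3): Q = (33.6/10)·11.2 + (19.1/10)·15.5 + (2.4/10)·21.6 = 72.4 m³/s.

Q ≈ 72.4 m³/s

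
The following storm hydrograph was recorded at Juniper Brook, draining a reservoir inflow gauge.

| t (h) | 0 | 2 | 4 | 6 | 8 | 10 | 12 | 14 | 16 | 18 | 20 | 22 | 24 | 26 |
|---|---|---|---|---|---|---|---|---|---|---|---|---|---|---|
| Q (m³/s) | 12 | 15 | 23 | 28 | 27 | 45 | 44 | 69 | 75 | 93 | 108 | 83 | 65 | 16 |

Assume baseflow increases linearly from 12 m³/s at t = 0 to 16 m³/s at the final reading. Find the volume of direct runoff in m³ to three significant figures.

Direct-runoff ordinates (Q − Q_b): 0.00, 2.69, 10.38, 15.08, 13.77, 31.46, 30.15, 54.85, 60.54, 78.23, 92.92, 67.62, 49.31, 0.00 m³/s.
ΣQ_DR = 507.0 m³/s.
With Δt = 2 h = 7200 s, V = ΣQ_DR · Δt = 507.0 × 7200 = 3.65 × 10^6 m³.

V ≈ 3.65 × 10^6 m³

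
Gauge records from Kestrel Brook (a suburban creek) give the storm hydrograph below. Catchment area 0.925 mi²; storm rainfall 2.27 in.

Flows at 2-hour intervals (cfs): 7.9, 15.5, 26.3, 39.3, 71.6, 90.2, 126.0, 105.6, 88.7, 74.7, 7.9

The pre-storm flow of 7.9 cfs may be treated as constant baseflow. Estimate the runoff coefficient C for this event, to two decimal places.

C ≈ 0.84

ΣQ_DR = 566.8 cfs; V = ΣQ_DR·Δt = 4.081 × 10^6 ft³.
Runoff depth d = V / A = 1.899 in.
C = d / P = 1.899 / 2.27 = 0.84.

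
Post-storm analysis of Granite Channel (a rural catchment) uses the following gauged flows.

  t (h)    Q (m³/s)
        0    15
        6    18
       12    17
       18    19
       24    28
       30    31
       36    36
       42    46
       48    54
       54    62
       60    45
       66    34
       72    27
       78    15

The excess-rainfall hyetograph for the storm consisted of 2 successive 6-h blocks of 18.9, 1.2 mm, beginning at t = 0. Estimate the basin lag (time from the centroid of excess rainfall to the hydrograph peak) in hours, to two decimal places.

Centroid of excess rainfall: t_c = Σ P_i·t̄_i / ΣP_i = 3.3582 h (block centres at 3, 9 h).
Hydrograph peak occurs at t = 54 h, so basin lag t_L = 54 − 3.3582 = 50.64 h.

t_L ≈ 50.64 h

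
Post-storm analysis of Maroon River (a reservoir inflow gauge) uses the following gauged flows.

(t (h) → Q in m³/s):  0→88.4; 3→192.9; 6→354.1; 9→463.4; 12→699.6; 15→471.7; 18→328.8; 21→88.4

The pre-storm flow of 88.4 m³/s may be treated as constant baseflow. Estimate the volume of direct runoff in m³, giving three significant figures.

V ≈ 2.14 × 10^7 m³

Direct-runoff ordinates (Q − Q_b): 0.0, 104.5, 265.7, 375.0, 611.2, 383.3, 240.4, 0.0 m³/s.
ΣQ_DR = 1980 m³/s.
With Δt = 3 h = 10800 s, V = ΣQ_DR · Δt = 1980 × 10800 = 2.14 × 10^7 m³.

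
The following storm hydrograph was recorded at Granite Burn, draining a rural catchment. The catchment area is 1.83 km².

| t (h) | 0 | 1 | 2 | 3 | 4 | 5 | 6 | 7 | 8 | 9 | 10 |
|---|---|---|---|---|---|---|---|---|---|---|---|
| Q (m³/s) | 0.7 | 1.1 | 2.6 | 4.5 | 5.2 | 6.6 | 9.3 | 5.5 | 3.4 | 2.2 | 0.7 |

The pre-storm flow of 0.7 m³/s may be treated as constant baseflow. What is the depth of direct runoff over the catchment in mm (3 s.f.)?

Direct runoff: 0.0, 0.4, 1.9, 3.8, 4.5, 5.9, 8.6, 4.8, 2.7, 1.5, 0.0 m³/s; ΣQ_DR = 34.10 m³/s.
V = ΣQ_DR · Δt = 34.10 × 3600 s = 1.228 × 10^5 m³.
Over A = 1.83 km², depth = V / A = 67.1 mm.

d ≈ 67.1 mm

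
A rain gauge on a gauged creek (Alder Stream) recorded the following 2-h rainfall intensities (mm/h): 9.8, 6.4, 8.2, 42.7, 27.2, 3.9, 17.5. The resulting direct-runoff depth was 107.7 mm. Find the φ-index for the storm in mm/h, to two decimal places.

Only the 3 blocks with intensity above φ contribute runoff: 42.7, 27.2, 17.5 mm/h.
Σ(I−φ)·Δt = d  ⇒  (42.7+27.2+17.5 − 3φ)·2 = 107.7
φ = (87.40 − 107.7/2) / 3 = 11.18 mm/h.

φ ≈ 11.18 mm/h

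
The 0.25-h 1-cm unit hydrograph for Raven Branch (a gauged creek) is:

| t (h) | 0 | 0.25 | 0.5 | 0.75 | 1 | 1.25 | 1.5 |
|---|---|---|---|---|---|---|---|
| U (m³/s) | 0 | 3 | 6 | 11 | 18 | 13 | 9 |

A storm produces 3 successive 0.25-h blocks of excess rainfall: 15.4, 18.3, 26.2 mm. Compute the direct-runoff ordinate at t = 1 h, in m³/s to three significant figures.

By discrete convolution, Q_j = Σ (P_i / 10 mm) · U_{j−i}.
At t = 1 h (j=4): Q = (15.4/10)·18 + (18.3/10)·11 + (26.2/10)·6 = 63.6 m³/s.

Q ≈ 63.6 m³/s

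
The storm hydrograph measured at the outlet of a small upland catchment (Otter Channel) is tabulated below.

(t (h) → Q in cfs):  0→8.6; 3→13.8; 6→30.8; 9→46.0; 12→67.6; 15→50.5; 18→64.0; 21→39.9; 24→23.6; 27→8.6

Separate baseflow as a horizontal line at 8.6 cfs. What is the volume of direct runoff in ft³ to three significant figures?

V ≈ 2.89 × 10^6 ft³

Direct-runoff ordinates (Q − Q_b): 0.0, 5.2, 22.2, 37.4, 59.0, 41.9, 55.4, 31.3, 15.0, 0.0 cfs.
ΣQ_DR = 267.4 cfs.
With Δt = 3 h = 10800 s, V = ΣQ_DR · Δt = 267.4 × 10800 = 2.89 × 10^6 ft³.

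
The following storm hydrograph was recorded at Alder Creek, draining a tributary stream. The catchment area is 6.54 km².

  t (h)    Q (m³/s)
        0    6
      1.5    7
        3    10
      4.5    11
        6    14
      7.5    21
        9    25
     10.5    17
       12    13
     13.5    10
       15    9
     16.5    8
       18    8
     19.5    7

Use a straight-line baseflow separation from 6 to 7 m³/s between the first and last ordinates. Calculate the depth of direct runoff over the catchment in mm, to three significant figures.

Direct runoff: 0.00, 0.92, 3.85, 4.77, 7.69, 14.62, 18.54, 10.46, 6.38, 3.31, 2.23, 1.15, 1.08, 0.00 m³/s; ΣQ_DR = 75.00 m³/s.
V = ΣQ_DR · Δt = 75.00 × 5400 s = 4.050 × 10^5 m³.
Over A = 6.54 km², depth = V / A = 61.9 mm.

d ≈ 61.9 mm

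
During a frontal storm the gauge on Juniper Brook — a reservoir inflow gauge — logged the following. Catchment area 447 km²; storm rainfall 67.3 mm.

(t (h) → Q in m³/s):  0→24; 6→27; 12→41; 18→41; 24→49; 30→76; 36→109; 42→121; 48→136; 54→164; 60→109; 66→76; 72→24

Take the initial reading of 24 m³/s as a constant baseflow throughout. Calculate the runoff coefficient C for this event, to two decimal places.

C ≈ 0.49

ΣQ_DR = 685.0 m³/s; V = ΣQ_DR·Δt = 1.480 × 10^7 m³.
Runoff depth d = V / A = 33.10 mm.
C = d / P = 33.10 / 67.3 = 0.49.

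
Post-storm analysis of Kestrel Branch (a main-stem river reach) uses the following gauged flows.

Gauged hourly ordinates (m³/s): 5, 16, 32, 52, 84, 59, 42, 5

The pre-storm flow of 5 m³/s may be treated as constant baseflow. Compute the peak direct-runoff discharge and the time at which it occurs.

Q_p = 79.0 m³/s at t = 4 h

Subtracting baseflow gives direct-runoff ordinates: 0.0, 11.0, 27.0, 47.0, 79.0, 54.0, 37.0, 0.0 m³/s.
The maximum is 79.0 m³/s, occurring at the reading for t = 4 h.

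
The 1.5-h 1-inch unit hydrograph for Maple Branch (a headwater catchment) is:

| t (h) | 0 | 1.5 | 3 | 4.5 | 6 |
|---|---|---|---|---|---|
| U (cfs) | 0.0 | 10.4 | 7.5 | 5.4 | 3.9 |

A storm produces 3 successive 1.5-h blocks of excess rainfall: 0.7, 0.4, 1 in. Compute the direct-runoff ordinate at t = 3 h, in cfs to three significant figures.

By discrete convolution, Q_j = Σ (P_i / 1 in) · U_{j−i}.
At t = 3 h (j=2): Q = (0.7/1)·7.5 + (0.4/1)·10.4 + (1/1)·0.0 = 9.41 cfs.

Q ≈ 9.41 cfs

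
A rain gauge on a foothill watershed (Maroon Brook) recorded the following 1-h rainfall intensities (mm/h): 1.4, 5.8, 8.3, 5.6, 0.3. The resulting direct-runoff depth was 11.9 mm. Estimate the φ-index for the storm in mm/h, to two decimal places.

φ ≈ 2.60 mm/h

Only the 3 blocks with intensity above φ contribute runoff: 5.8, 8.3, 5.6 mm/h.
Σ(I−φ)·Δt = d  ⇒  (5.8+8.3+5.6 − 3φ)·1 = 11.9
φ = (19.70 − 11.9/1) / 3 = 2.60 mm/h.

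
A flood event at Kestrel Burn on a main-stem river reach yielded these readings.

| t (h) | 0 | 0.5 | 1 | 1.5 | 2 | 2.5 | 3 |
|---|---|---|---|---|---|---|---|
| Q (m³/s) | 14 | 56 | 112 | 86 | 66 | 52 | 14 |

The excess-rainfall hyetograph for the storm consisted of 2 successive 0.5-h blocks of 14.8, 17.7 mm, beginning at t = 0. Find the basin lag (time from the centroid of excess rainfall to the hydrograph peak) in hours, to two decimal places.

t_L ≈ 0.48 h

Centroid of excess rainfall: t_c = Σ P_i·t̄_i / ΣP_i = 0.5223 h (block centres at 0.25, 0.75 h).
Hydrograph peak occurs at t = 1 h, so basin lag t_L = 1 − 0.5223 = 0.48 h.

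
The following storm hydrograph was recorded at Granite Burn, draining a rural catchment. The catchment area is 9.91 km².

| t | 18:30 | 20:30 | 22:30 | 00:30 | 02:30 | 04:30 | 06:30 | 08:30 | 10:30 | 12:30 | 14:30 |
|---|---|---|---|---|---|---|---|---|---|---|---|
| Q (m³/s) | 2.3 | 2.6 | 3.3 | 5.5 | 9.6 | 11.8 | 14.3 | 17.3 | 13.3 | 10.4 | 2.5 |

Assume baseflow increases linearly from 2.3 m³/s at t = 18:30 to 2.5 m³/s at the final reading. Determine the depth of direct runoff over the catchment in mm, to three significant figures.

Direct runoff: 0.00, 0.28, 0.96, 3.14, 7.22, 9.40, 11.88, 14.86, 10.84, 7.92, 0.00 m³/s; ΣQ_DR = 66.50 m³/s.
V = ΣQ_DR · Δt = 66.50 × 7200 s = 4.788 × 10^5 m³.
Over A = 9.91 km², depth = V / A = 48.3 mm.

d ≈ 48.3 mm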